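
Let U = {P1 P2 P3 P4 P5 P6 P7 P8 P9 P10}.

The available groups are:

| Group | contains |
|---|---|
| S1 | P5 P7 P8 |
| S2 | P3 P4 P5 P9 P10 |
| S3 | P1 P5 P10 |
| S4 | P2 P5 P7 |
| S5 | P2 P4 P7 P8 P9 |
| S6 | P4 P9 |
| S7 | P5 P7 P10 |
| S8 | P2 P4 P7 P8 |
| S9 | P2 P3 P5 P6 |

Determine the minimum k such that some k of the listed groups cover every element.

S3 and S5 and S9 together: S3 ∪ S5 ∪ S9 = {P1, P2, P3, P4, P5, P6, P7, P8, P9, P10} — every element is covered.
Only S3 contains P1, so S3 is forced; the remaining 7 elements need at least 2 more groups (each remaining group adds at most 5) — so at least 3 groups are needed, and 3 is optimal.

3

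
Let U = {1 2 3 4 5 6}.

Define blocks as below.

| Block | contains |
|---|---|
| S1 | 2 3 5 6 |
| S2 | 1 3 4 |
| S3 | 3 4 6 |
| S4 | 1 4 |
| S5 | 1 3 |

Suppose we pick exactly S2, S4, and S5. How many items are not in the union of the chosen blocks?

Union of S2, S4, S5 = {1, 3, 4}.
Not covered: 2, 5, 6 — 3 items.

3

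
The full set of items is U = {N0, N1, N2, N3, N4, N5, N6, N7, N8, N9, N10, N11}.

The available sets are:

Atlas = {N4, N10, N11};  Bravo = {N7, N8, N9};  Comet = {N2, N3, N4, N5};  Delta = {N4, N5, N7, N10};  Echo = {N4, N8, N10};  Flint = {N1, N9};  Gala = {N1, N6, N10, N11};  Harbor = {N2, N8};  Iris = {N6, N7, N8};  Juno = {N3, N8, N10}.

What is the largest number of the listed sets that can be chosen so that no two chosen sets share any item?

3

Delta, Flint, Harbor are pairwise disjoint (Delta={N4,N5,N7,N10}; Flint={N1,N9}; Harbor={N2,N8}).
Every remaining set overlaps one of these, and no 4 of the listed sets are pairwise disjoint, so 3 is the maximum.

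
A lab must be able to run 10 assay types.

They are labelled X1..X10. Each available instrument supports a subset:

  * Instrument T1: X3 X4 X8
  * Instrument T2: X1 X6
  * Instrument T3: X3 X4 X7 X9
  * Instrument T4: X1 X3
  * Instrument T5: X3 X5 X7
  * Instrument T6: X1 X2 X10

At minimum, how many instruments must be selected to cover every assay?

5

T1 and T2 and T3 and T5 and T6 together: T1 ∪ T2 ∪ T3 ∪ T5 ∪ T6 = {X1, X2, X3, X4, X5, X6, X7, X8, X9, X10} — every assay is covered.
No 4 of the 6 instruments cover everything (all 15 combinations miss at least one assay), so 5 is optimal.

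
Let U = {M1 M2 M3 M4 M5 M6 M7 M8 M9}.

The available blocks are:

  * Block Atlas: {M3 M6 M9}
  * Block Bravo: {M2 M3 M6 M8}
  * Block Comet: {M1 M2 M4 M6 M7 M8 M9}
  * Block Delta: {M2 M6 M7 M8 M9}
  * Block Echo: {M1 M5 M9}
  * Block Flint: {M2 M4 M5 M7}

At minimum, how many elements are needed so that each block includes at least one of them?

Take H = {M2, M9}. Each listed block contains at least one of these, so H is a hitting set of size 2.
The blocks Bravo, Echo are pairwise disjoint, so any hitting set needs a separate element for each — at least 2. Hence 2 is optimal.

2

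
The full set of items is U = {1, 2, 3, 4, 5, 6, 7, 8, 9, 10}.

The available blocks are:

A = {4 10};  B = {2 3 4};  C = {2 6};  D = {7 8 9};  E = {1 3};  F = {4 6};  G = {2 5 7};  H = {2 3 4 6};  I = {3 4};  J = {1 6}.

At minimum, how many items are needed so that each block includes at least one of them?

T = {3, 6, 7, 10} meets every block (each contains at least one member of T), and |T| = 4.
The blocks A, C, D, E are pairwise disjoint, so any hitting set needs a separate item for each — at least 4. Hence 4 is optimal.

4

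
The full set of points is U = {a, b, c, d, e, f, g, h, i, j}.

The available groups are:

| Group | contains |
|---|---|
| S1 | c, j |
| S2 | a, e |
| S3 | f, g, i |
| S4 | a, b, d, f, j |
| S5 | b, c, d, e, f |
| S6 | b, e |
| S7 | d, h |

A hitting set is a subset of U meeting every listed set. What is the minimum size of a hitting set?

Take T = {e, h, i, j}. Each listed group contains at least one of these, so T is a hitting set of size 4.
The groups S1, S3, S6, S7 are pairwise disjoint, so any hitting set needs a separate point for each — at least 4. Hence 4 is optimal.

4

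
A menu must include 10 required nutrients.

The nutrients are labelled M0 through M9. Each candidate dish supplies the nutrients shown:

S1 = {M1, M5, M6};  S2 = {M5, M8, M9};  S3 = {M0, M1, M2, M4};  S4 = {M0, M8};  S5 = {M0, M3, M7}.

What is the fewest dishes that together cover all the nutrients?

S1 and S2 and S3 and S5 together: S1 ∪ S2 ∪ S3 ∪ S5 = {M0, M1, M2, M3, M4, M5, M6, M7, M8, M9} — every nutrient is covered.
Only S5 contains M3, so S5 is forced; the remaining 7 nutrients need at least 3 more dishes (each remaining dish adds at most 3) — so at least 4 dishes are needed, and 4 is optimal.

4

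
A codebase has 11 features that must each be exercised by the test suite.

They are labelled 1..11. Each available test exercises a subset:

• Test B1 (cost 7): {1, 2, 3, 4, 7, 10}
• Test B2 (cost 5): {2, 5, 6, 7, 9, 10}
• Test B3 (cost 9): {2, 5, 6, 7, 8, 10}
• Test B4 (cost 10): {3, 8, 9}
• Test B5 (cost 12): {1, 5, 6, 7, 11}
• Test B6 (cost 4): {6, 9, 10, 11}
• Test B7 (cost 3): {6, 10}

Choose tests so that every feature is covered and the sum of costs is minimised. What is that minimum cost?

20

B1, B3, B6 together cover every feature (B1 ∪ B3 ∪ B6 = {1, 2, 3, 4, 5, 6, 7, 8, 9, 10, 11}); total cost 7 + 9 + 4 = 20.
The greedy pick B2, B1, B6, B3 costs 25; no covering selection beats 20.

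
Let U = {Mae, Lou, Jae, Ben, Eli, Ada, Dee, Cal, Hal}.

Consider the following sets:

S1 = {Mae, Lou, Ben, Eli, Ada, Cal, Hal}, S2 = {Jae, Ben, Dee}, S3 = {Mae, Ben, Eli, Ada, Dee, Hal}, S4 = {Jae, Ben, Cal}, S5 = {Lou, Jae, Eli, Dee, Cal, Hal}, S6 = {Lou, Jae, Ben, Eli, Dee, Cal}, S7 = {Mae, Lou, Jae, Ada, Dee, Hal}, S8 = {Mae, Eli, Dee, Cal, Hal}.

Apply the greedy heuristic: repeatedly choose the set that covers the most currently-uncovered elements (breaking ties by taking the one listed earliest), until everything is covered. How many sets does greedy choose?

Greedy: pick S1 (covers 7 new) → pick S2 (covers 2 new). Total picks: 2.

2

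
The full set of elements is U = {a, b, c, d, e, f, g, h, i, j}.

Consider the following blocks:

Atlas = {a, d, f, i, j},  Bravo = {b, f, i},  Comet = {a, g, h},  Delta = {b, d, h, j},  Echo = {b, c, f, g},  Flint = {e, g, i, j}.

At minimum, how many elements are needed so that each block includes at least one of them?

The 3 elements {a, f, j} hit every block.
No choice of 2 elements meets every block, so 3 is the minimum.

3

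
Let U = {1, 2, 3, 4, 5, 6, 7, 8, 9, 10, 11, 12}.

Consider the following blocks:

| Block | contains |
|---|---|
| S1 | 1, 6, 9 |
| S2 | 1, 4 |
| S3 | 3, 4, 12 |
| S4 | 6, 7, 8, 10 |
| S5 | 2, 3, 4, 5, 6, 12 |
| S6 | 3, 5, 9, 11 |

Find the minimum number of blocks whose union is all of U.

4

S2 and S4 and S5 and S6 together: S2 ∪ S4 ∪ S5 ∪ S6 = {1, 2, 3, 4, 5, 6, 7, 8, 9, 10, 11, 12} — every point is covered.
No 3 of the 6 blocks cover everything (all 20 combinations miss at least one point), so 4 is optimal.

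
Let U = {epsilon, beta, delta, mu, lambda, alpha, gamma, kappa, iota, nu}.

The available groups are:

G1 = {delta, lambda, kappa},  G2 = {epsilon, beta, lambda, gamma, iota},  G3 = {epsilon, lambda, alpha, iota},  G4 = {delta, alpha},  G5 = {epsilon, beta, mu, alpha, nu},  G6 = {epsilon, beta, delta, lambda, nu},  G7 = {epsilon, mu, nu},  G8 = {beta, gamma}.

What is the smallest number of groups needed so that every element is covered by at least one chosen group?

G1 and G2 and G5 together: G1 ∪ G2 ∪ G5 = {epsilon, beta, delta, mu, lambda, alpha, gamma, kappa, iota, nu} — every element is covered.
Only G1 contains kappa, so G1 is forced; the remaining 7 elements need at least 2 more groups (each remaining group adds at most 5) — so at least 3 groups are needed, and 3 is optimal.

3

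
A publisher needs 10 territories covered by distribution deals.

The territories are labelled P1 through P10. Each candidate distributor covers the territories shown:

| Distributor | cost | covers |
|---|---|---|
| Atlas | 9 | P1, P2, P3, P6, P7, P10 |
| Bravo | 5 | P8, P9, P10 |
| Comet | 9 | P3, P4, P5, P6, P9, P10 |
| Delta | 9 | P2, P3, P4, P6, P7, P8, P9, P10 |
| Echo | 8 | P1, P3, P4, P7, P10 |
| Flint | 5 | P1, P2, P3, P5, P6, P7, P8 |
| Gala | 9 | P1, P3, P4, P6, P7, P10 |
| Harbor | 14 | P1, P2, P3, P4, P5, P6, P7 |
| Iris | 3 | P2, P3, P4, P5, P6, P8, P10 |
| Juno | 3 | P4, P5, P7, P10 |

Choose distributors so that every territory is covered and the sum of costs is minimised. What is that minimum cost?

13

Bravo, Flint, Juno together cover every territory (Bravo ∪ Flint ∪ Juno = {P1, P2, P3, P4, P5, P6, P7, P8, P9, P10}); total cost 5 + 5 + 3 = 13.
No covering selection has total cost below 13.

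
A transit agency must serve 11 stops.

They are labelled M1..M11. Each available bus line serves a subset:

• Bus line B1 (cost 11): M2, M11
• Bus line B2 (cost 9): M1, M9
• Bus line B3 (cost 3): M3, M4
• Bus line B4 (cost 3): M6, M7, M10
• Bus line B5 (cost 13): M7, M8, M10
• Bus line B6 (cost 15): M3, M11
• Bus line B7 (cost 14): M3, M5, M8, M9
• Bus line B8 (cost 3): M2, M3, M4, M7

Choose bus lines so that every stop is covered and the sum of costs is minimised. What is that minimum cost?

40

B1, B2, B3, B4, B7 together cover every stop (B1 ∪ B2 ∪ B3 ∪ B4 ∪ B7 = {M1, M2, M3, M4, M5, M6, M7, M8, M9, M10, M11}); total cost 11 + 9 + 3 + 3 + 14 = 40.
No covering selection has total cost below 40.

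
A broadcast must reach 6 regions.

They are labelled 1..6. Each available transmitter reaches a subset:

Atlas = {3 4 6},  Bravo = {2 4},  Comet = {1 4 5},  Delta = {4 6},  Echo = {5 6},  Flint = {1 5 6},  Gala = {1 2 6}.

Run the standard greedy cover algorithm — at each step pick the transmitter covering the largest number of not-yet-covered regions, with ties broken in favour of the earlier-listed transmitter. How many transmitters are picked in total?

Greedy: pick Atlas (covers 3 new) → pick Comet (covers 2 new) → pick Bravo (covers 1 new). Total picks: 3.

3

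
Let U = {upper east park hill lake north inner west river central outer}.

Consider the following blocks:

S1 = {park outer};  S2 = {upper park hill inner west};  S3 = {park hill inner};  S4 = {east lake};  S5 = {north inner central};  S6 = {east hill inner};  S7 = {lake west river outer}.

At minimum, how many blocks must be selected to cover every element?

S2, S5, S6, and S7 cover everything between them: the union {upper, east, park, hill, lake, north, inner, west, river, central, outer} is all of U.
No 3 of the 7 blocks cover everything (all 35 combinations miss at least one element), so 4 is optimal.

4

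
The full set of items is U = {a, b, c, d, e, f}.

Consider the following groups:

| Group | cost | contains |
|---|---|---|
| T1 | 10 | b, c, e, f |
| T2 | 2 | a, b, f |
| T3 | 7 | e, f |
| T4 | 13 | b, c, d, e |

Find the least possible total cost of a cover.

15

T2, T4 together cover every item (T2 ∪ T4 = {a, b, c, d, e, f}); total cost 2 + 13 = 15.
No covering selection has total cost below 15.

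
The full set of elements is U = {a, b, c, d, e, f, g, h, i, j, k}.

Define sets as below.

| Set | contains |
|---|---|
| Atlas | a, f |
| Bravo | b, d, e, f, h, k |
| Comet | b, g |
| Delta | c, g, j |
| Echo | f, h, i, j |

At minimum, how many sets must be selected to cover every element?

Take {Atlas, Bravo, Delta, Echo}. Their union is {a, b, c, d, e, f, g, h, i, j, k}, which is all 11 elements.
No 3 of the 5 sets cover everything (all 10 combinations miss at least one element), so 4 is optimal.

4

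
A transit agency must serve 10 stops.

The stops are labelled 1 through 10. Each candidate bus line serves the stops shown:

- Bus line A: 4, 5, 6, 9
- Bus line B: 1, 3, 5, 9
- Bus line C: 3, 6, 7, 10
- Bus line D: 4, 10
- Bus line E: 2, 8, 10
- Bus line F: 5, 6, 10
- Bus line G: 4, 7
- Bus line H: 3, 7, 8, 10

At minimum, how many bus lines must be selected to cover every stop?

4

A and B and C and E together: A ∪ B ∪ C ∪ E = {1, 2, 3, 4, 5, 6, 7, 8, 9, 10} — every stop is covered.
No 3 of the 8 bus lines cover everything (all 56 combinations miss at least one stop), so 4 is optimal.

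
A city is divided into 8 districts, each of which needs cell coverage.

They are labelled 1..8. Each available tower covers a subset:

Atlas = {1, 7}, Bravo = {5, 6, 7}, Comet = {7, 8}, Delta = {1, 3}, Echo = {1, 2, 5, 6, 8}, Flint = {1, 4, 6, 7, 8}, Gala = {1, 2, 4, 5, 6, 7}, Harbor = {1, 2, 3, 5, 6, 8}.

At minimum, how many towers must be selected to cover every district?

2

Take {Gala, Harbor}. Their union is {1, 2, 3, 4, 5, 6, 7, 8}, which is all 8 districts.
No single tower has all 8 districts (the largest, Gala, has 6), so 2 is optimal.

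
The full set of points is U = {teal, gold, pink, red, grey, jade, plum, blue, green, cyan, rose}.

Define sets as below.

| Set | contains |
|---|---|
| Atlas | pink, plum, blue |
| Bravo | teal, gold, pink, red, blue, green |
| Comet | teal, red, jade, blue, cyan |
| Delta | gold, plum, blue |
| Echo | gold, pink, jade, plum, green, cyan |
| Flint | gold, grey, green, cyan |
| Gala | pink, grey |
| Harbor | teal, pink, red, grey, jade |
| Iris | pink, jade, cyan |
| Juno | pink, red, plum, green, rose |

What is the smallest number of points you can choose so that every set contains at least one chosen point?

Take H = {gold, pink, blue}. Each listed set contains at least one of these, so H is a hitting set of size 3.
No choice of 2 points meets every set, so 3 is the minimum.

3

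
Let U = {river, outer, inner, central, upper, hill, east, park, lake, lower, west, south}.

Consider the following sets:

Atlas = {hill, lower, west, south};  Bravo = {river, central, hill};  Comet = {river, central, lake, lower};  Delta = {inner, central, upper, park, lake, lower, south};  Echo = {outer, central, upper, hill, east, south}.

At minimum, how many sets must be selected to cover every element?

4

Atlas, Bravo, Delta, and Echo cover everything between them: the union {river, outer, inner, central, upper, hill, east, park, lake, lower, west, south} is all of U.
No 3 of the 5 sets cover everything (all 10 combinations miss at least one element), so 4 is optimal.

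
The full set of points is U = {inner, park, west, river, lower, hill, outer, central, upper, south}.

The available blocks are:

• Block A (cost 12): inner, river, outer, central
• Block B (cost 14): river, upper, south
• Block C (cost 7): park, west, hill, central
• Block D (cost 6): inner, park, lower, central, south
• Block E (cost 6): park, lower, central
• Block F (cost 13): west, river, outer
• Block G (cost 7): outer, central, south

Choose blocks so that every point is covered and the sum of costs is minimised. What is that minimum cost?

34

B, C, D, G together cover every point (B ∪ C ∪ D ∪ G = {inner, park, west, river, lower, hill, outer, central, upper, south}); total cost 14 + 7 + 6 + 7 = 34.
The greedy pick D, C, A, B costs 39; no covering selection beats 34.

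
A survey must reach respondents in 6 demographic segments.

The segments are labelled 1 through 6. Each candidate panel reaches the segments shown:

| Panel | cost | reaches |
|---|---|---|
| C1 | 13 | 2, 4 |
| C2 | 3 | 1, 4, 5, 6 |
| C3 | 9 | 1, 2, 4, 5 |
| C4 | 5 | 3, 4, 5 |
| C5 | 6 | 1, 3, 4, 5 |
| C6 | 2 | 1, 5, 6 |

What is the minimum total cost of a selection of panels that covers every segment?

16

C3, C4, C6 together cover every segment (C3 ∪ C4 ∪ C6 = {1, 2, 3, 4, 5, 6}); total cost 9 + 5 + 2 = 16.
No covering selection has total cost below 16.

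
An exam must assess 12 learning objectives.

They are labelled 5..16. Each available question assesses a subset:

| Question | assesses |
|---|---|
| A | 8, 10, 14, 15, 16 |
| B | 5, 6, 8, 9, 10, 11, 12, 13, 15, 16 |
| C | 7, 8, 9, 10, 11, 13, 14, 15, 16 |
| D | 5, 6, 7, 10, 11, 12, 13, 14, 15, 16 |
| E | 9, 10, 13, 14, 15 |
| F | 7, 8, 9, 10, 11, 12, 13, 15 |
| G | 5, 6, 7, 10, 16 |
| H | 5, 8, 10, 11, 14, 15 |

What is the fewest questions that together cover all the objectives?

2

D and F together: D ∪ F = {5, 6, 7, 8, 9, 10, 11, 12, 13, 14, 15, 16} — every objective is covered.
No single question has all 12 objectives (the largest, B, has 10), so 2 is optimal.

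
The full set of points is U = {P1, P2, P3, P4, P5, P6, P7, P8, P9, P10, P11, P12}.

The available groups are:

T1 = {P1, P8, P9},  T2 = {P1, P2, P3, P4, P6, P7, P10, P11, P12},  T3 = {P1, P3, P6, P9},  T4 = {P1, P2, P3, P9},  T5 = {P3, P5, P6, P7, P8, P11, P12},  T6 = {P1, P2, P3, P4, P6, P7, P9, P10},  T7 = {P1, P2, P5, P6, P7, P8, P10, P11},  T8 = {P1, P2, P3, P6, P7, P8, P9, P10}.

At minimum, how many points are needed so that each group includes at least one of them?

Take H = {P1, P8}. Each listed group contains at least one of these, so H is a hitting set of size 2.
No single point lies in every group, so at least 2 are needed and 2 is optimal.

2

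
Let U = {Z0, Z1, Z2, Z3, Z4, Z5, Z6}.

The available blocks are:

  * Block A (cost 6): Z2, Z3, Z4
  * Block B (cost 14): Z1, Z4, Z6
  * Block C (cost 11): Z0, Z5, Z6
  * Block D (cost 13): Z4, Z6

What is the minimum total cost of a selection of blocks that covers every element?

A, B, C together cover every element (A ∪ B ∪ C = {Z0, Z1, Z2, Z3, Z4, Z5, Z6}); total cost 6 + 14 + 11 = 31.
No covering selection has total cost below 31.

31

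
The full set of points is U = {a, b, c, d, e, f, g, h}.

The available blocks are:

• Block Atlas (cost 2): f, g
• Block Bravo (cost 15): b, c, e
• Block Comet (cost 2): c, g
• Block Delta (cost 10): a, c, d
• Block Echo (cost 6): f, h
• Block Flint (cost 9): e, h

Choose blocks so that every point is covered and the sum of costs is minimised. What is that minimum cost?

Bravo, Comet, Delta, Echo together cover every point (Bravo ∪ Comet ∪ Delta ∪ Echo = {a, b, c, d, e, f, g, h}); total cost 15 + 2 + 10 + 6 = 33.
The greedy pick Atlas, Comet, Flint, Delta, Bravo costs 38; no covering selection beats 33.

33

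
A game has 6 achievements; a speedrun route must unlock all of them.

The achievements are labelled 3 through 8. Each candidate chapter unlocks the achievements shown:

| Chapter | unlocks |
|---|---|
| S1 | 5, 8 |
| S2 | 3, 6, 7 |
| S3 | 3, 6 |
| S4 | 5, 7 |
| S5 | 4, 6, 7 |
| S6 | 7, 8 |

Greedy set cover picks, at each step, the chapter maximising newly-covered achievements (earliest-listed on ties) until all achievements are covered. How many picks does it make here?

3

Greedy: pick S2 (covers 3 new) → pick S1 (covers 2 new) → pick S5 (covers 1 new). Total picks: 3.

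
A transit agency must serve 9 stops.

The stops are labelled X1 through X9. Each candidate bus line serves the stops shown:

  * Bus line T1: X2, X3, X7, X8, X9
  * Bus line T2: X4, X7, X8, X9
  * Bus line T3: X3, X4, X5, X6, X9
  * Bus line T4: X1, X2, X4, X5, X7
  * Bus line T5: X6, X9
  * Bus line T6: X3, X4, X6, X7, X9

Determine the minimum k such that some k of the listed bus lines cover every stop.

3

Take {T2, T4, T6}. Their union is {X1, X2, X3, X4, X5, X6, X7, X8, X9}, which is all 9 stops.
Only T4 contains X1, so T4 is forced; the remaining 4 stops need at least 2 more bus lines (each remaining bus line adds at most 3) — so at least 3 bus lines are needed, and 3 is optimal.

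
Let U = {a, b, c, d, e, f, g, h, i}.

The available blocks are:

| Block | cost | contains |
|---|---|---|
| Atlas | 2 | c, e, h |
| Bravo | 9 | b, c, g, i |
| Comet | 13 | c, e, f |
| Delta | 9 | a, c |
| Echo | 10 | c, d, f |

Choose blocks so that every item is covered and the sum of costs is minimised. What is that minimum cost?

30

Atlas, Bravo, Delta, Echo together cover every item (Atlas ∪ Bravo ∪ Delta ∪ Echo = {a, b, c, d, e, f, g, h, i}); total cost 2 + 9 + 9 + 10 = 30.
No covering selection has total cost below 30.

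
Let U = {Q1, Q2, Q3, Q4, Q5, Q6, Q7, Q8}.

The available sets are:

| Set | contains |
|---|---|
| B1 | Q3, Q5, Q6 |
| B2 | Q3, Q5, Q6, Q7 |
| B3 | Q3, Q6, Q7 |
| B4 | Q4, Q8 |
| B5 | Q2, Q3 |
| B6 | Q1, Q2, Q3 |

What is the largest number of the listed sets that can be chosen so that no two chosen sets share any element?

B4, B6 are pairwise disjoint (B4={Q4,Q8}; B6={Q1,Q2,Q3}).
Every remaining set overlaps one of these, and no 3 of the listed sets are pairwise disjoint, so 2 is the maximum.

2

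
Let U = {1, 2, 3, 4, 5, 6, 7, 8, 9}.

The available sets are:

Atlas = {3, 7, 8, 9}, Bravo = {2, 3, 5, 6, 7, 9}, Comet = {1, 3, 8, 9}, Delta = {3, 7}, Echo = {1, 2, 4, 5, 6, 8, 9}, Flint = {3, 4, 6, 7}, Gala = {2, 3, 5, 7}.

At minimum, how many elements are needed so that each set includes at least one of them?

2

H = {3, 5} meets every set (each contains at least one member of H), and |H| = 2.
The sets Delta, Echo are pairwise disjoint, so any hitting set needs a separate element for each — at least 2. Hence 2 is optimal.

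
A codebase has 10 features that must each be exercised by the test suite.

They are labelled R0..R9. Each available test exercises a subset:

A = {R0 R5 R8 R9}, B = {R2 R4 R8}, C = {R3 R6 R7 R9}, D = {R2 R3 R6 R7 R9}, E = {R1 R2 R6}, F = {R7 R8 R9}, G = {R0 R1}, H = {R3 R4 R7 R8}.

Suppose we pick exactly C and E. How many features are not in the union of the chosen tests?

Union of C, E = {R1, R2, R3, R6, R7, R9}.
Not covered: R0, R4, R5, R8 — 4 features.

4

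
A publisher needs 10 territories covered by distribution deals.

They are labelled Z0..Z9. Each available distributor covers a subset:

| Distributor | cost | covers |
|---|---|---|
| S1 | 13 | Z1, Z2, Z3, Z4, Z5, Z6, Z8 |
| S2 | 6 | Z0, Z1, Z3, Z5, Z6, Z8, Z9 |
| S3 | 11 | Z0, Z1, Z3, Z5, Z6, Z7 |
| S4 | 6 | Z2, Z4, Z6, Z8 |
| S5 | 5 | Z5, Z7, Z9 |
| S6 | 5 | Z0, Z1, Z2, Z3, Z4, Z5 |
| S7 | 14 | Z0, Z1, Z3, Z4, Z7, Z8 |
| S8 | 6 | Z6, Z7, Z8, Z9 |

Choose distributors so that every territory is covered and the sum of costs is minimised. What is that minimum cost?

11

S6, S8 together cover every territory (S6 ∪ S8 = {Z0, Z1, Z2, Z3, Z4, Z5, Z6, Z7, Z8, Z9}); total cost 5 + 6 = 11.
No covering selection has total cost below 11.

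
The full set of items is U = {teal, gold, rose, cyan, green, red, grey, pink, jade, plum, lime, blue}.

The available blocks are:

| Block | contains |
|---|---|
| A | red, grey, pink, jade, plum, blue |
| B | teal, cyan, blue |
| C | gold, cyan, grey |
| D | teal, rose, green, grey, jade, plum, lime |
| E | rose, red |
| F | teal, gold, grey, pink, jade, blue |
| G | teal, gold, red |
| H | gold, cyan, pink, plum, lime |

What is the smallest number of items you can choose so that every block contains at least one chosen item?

The 3 items {teal, gold, red} hit every block.
No choice of 2 items meets every block, so 3 is the minimum.

3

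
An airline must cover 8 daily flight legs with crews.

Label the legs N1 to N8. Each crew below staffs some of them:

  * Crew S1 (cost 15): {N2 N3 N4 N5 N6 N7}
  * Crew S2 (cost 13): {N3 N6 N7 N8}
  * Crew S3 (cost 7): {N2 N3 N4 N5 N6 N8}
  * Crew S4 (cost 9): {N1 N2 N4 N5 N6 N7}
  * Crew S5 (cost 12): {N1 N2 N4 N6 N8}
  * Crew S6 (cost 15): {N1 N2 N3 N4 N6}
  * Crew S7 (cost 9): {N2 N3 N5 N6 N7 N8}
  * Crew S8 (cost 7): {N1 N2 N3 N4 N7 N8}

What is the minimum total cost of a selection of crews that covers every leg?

S3, S8 together cover every leg (S3 ∪ S8 = {N1, N2, N3, N4, N5, N6, N7, N8}); total cost 7 + 7 = 14.
No covering selection has total cost below 14.

14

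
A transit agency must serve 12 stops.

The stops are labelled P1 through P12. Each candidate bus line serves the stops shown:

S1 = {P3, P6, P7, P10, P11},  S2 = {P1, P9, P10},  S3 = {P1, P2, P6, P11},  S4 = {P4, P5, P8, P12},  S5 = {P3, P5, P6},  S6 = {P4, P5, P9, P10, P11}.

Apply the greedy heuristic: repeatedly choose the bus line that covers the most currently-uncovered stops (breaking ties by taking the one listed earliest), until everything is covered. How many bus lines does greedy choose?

4

Greedy: pick S1 (covers 5 new) → pick S4 (covers 4 new) → pick S2 (covers 2 new) → pick S3 (covers 1 new). Total picks: 4.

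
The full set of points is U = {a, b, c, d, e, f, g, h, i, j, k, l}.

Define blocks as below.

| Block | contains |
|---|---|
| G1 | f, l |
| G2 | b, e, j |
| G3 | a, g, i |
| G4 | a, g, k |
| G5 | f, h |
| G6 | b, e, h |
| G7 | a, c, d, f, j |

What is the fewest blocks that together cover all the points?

5

G1 and G3 and G4 and G6 and G7 together: G1 ∪ G3 ∪ G4 ∪ G6 ∪ G7 = {a, b, c, d, e, f, g, h, i, j, k, l} — every point is covered.
No 4 of the 7 blocks cover everything (all 35 combinations miss at least one point), so 5 is optimal.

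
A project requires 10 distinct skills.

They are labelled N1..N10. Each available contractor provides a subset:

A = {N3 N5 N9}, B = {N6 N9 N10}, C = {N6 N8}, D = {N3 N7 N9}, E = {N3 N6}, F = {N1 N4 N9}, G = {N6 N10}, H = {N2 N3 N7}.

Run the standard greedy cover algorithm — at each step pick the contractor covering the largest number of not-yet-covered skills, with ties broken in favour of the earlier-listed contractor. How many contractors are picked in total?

Greedy: pick A (covers 3 new) → pick B (covers 2 new) → pick F (covers 2 new) → pick H (covers 2 new) → pick C (covers 1 new). Total picks: 5.

5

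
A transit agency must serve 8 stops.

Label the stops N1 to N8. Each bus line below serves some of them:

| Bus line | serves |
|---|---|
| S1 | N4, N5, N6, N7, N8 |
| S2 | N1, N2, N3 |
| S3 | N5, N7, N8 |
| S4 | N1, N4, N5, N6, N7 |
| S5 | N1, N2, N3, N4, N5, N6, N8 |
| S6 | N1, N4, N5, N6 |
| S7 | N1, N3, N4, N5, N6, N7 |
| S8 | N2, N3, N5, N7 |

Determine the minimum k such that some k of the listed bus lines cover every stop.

2

Take {S5, S8}. Their union is {N1, N2, N3, N4, N5, N6, N7, N8}, which is all 8 stops.
No single bus line has all 8 stops (the largest, S5, has 7), so 2 is optimal.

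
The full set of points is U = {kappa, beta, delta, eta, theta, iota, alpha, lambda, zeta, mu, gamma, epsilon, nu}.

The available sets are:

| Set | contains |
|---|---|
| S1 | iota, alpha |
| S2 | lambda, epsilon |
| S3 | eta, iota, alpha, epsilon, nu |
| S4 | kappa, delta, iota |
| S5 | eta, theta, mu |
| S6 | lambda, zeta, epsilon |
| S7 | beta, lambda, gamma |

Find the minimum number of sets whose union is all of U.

S3 and S4 and S5 and S6 and S7 together: S3 ∪ S4 ∪ S5 ∪ S6 ∪ S7 = {kappa, beta, delta, eta, theta, iota, alpha, lambda, zeta, mu, gamma, epsilon, nu} — every point is covered.
No 4 of the 7 sets cover everything (all 35 combinations miss at least one point), so 5 is optimal.

5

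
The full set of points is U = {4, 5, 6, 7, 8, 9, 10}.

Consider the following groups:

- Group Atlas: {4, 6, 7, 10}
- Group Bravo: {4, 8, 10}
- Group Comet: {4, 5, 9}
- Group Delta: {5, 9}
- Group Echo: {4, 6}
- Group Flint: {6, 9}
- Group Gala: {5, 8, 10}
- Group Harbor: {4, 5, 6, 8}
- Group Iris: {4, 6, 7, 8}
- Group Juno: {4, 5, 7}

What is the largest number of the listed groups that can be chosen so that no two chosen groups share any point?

2

Bravo, Flint are pairwise disjoint (Bravo={4,8,10}; Flint={6,9}).
Every remaining group overlaps one of these, and no 3 of the listed groups are pairwise disjoint, so 2 is the maximum.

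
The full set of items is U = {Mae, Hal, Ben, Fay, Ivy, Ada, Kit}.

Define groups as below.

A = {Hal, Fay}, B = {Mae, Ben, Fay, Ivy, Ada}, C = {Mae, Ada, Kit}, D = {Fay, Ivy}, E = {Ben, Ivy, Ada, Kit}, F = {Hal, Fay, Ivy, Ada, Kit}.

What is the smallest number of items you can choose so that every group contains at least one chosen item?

2

Take H = {Fay, Kit}. Each listed group contains at least one of these, so H is a hitting set of size 2.
The groups A, C are pairwise disjoint, so any hitting set needs a separate item for each — at least 2. Hence 2 is optimal.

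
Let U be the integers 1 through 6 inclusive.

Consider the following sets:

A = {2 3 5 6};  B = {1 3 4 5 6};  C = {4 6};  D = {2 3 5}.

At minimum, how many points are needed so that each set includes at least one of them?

H = {5, 6} meets every set (each contains at least one member of H), and |H| = 2.
The sets C, D are pairwise disjoint, so any hitting set needs a separate point for each — at least 2. Hence 2 is optimal.

2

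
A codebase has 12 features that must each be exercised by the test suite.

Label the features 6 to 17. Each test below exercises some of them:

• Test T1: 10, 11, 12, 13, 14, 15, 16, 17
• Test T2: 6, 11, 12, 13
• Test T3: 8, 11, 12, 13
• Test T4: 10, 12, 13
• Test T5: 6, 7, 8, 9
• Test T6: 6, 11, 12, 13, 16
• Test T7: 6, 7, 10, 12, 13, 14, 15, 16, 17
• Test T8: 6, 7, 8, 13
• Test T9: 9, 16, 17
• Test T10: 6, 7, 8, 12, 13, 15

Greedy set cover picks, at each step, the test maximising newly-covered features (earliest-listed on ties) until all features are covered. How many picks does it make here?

3

Greedy: pick T7 (covers 9 new) → pick T3 (covers 2 new) → pick T5 (covers 1 new). Total picks: 3.
(The true minimum cover uses only 2 tests, so greedy is not optimal here.)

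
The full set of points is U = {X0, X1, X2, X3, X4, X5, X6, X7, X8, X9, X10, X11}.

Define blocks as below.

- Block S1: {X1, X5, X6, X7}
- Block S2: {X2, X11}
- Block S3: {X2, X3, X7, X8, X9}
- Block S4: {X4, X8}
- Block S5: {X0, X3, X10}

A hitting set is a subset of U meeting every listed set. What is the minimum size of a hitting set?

4

Take H = {X2, X3, X5, X8}. Each listed block contains at least one of these, so H is a hitting set of size 4.
The blocks S1, S2, S4, S5 are pairwise disjoint, so any hitting set needs a separate point for each — at least 4. Hence 4 is optimal.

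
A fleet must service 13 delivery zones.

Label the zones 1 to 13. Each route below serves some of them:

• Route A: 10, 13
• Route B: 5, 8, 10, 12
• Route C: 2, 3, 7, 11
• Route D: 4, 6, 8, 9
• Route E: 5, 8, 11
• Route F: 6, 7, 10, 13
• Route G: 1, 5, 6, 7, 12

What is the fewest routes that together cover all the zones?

C and D and F and G together: C ∪ D ∪ F ∪ G = {1, 2, 3, 4, 5, 6, 7, 8, 9, 10, 11, 12, 13} — every zone is covered.
Only G contains 1, so G is forced; the remaining 8 zones need at least 3 more routes (each remaining route adds at most 3) — so at least 4 routes are needed, and 4 is optimal.

4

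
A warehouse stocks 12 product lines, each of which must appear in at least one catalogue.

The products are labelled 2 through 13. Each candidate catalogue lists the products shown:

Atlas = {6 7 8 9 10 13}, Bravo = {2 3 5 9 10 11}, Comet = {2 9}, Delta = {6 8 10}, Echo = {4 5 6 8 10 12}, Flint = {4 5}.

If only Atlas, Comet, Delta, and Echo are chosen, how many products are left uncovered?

Union of Atlas, Comet, Delta, Echo = {2, 4, 5, 6, 7, 8, 9, 10, 12, 13}.
Not covered: 3, 11 — 2 products.

2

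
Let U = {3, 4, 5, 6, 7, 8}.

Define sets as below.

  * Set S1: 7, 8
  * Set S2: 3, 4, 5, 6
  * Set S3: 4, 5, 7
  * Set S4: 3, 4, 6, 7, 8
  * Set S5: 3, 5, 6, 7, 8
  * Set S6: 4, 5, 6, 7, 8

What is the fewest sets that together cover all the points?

Take {S2, S6}. Their union is {3, 4, 5, 6, 7, 8}, which is all 6 points.
No single set has all 6 points (the largest, S4, has 5), so 2 is optimal.

2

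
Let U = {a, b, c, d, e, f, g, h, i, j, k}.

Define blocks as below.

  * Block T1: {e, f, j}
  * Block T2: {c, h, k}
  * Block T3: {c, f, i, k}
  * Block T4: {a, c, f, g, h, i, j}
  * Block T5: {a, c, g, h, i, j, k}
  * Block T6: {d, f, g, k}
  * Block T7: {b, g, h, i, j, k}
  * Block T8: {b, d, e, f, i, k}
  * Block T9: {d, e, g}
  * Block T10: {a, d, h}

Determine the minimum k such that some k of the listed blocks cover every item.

2

Take {T5, T8}. Their union is {a, b, c, d, e, f, g, h, i, j, k}, which is all 11 items.
No single block has all 11 items (the largest, T4, has 7), so 2 is optimal.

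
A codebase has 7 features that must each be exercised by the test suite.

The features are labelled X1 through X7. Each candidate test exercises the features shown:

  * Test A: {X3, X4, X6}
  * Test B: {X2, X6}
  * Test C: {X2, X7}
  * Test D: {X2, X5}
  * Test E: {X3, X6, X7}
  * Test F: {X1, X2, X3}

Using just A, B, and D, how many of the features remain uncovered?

2

Union of A, B, D = {X2, X3, X4, X5, X6}.
Not covered: X1, X7 — 2 features.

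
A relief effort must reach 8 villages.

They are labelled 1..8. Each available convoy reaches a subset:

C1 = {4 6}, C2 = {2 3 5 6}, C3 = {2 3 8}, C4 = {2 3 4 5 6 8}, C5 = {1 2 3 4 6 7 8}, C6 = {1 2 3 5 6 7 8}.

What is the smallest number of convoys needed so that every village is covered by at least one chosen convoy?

C4 and C6 together: C4 ∪ C6 = {1, 2, 3, 4, 5, 6, 7, 8} — every village is covered.
No single convoy has all 8 villages (the largest, C5, has 7), so 2 is optimal.

2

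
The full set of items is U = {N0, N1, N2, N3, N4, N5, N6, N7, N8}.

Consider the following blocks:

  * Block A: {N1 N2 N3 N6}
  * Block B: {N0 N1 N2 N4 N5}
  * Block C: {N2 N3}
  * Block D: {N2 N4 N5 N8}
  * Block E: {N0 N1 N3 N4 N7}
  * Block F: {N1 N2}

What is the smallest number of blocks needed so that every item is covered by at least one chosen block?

A, D, and E cover everything between them: the union {N0, N1, N2, N3, N4, N5, N6, N7, N8} is all of U.
Only A contains N6, so A is forced; the remaining 5 items need at least 2 more blocks (each remaining block adds at most 3) — so at least 3 blocks are needed, and 3 is optimal.

3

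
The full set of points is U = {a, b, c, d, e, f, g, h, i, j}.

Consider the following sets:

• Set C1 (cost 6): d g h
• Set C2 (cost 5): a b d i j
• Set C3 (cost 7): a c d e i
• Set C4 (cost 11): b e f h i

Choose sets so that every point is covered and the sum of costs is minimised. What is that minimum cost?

C1, C2, C3, C4 together cover every point (C1 ∪ C2 ∪ C3 ∪ C4 = {a, b, c, d, e, f, g, h, i, j}); total cost 6 + 5 + 7 + 11 = 29.
No covering selection has total cost below 29.

29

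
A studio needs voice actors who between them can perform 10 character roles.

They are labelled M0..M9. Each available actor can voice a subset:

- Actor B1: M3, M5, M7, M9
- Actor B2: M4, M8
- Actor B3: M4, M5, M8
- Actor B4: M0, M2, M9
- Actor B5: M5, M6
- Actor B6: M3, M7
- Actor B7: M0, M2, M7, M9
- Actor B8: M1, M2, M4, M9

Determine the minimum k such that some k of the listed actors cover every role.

B1 and B2 and B4 and B5 and B8 together: B1 ∪ B2 ∪ B4 ∪ B5 ∪ B8 = {M0, M1, M2, M3, M4, M5, M6, M7, M8, M9} — every role is covered.
No 4 of the 8 actors cover everything (all 70 combinations miss at least one role), so 5 is optimal.

5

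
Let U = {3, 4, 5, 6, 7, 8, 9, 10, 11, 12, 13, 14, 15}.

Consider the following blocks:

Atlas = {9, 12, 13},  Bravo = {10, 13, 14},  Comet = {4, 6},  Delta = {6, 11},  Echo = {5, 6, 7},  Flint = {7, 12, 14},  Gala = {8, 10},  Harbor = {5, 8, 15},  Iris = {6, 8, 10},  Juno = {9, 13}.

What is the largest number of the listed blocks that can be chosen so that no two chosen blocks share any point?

4

Delta, Flint, Gala, Juno are pairwise disjoint (Delta={6,11}; Flint={7,12,14}; Gala={8,10}; Juno={9,13}).
Every remaining block overlaps one of these, and no 5 of the listed blocks are pairwise disjoint, so 4 is the maximum.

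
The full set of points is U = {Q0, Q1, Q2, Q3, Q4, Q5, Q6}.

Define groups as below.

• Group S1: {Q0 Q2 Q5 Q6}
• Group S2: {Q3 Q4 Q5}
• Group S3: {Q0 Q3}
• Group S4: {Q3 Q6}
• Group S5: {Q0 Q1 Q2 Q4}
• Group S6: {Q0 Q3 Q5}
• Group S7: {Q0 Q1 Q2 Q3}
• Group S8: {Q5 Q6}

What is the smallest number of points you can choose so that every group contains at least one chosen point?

The 3 points {Q0, Q4, Q6} hit every group.
No choice of 2 points meets every group, so 3 is the minimum.

3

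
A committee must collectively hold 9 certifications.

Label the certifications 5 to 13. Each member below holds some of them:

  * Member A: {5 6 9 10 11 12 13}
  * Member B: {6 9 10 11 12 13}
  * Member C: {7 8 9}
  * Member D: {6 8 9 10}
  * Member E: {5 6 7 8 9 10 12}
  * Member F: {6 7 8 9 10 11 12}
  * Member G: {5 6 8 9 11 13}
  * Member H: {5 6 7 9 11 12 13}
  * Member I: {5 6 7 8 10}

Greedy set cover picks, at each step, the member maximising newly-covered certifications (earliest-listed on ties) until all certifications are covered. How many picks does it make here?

Greedy: pick A (covers 7 new) → pick C (covers 2 new). Total picks: 2.

2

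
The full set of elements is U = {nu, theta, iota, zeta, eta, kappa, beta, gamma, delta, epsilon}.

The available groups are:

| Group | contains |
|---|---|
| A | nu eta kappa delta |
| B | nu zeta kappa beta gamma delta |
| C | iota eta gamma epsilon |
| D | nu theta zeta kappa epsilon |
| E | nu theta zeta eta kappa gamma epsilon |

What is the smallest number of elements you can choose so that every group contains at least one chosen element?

Take H = {kappa, epsilon}. Each listed group contains at least one of these, so H is a hitting set of size 2.
No single element lies in every group, so at least 2 are needed and 2 is optimal.

2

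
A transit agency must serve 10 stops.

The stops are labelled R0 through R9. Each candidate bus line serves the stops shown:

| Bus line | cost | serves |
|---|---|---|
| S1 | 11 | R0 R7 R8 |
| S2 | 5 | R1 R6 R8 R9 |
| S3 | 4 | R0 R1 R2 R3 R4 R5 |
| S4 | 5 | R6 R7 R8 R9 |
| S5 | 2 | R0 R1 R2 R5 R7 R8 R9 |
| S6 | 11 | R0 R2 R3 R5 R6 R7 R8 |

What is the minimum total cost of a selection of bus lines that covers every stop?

S3, S4 together cover every stop (S3 ∪ S4 = {R0, R1, R2, R3, R4, R5, R6, R7, R8, R9}); total cost 4 + 5 = 9.
The greedy pick S5, S3, S2 costs 11; no covering selection beats 9.

9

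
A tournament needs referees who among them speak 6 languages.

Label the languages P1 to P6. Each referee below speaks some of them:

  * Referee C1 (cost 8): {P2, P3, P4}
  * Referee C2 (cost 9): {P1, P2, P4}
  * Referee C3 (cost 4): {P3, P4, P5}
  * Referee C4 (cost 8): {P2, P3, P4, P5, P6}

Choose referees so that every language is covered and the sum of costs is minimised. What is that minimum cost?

C2, C4 together cover every language (C2 ∪ C4 = {P1, P2, P3, P4, P5, P6}); total cost 9 + 8 = 17.
The greedy pick C3, C4, C2 costs 21; no covering selection beats 17.

17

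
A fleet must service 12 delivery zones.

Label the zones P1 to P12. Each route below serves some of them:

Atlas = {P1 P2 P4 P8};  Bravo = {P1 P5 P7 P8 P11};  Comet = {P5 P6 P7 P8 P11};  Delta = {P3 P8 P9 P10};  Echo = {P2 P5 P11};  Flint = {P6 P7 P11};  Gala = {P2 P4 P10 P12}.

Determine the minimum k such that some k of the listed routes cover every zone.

4

Bravo and Delta and Flint and Gala together: Bravo ∪ Delta ∪ Flint ∪ Gala = {P1, P2, P3, P4, P5, P6, P7, P8, P9, P10, P11, P12} — every zone is covered.
No 3 of the 7 routes cover everything (all 35 combinations miss at least one zone), so 4 is optimal.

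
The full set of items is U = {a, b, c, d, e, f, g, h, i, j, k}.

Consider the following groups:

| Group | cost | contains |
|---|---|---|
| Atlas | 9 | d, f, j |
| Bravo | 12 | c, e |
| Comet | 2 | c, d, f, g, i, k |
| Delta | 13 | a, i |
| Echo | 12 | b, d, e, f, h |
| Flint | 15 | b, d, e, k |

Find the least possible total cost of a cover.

36

Atlas, Comet, Delta, Echo together cover every item (Atlas ∪ Comet ∪ Delta ∪ Echo = {a, b, c, d, e, f, g, h, i, j, k}); total cost 9 + 2 + 13 + 12 = 36.
No covering selection has total cost below 36.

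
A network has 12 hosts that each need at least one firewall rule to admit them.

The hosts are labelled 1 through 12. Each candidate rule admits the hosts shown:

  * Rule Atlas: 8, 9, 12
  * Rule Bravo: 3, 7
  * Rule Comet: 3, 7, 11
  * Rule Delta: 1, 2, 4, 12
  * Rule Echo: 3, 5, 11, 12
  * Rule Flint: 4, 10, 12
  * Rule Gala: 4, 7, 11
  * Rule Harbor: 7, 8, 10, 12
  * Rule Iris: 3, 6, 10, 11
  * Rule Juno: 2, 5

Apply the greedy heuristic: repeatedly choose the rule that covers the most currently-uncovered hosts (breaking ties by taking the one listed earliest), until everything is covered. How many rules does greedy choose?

Greedy: pick Delta (covers 4 new) → pick Iris (covers 4 new) → pick Atlas (covers 2 new) → pick Bravo (covers 1 new) → pick Echo (covers 1 new). Total picks: 5.

5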